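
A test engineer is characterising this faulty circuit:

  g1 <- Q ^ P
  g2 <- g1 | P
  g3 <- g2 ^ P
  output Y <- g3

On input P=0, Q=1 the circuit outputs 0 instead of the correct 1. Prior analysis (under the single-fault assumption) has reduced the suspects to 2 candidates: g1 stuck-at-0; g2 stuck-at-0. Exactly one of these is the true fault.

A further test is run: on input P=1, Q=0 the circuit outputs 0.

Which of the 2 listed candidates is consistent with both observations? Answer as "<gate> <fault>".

g1 stuck-at-0

Evaluate each candidate on input P=1, Q=0:
  g1 stuck-at-0: g1=0 [stuck-at-0], g2=1, g3=0 → 0 — matches
  g2 stuck-at-0: g1=1, g2=0 [stuck-at-0], g3=1 → 1 — eliminated
Only g1 stuck-at-0 reproduces the observed 0.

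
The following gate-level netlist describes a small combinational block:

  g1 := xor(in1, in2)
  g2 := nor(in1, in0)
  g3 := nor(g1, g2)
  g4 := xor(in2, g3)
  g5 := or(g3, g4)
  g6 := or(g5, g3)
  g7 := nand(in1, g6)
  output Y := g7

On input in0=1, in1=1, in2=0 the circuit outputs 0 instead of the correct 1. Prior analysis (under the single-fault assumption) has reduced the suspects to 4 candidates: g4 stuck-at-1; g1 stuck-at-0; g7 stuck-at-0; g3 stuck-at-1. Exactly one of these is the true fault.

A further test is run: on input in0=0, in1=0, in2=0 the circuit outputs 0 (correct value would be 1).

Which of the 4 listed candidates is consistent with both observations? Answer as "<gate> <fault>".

g7 stuck-at-0

Evaluate each candidate on input in0=0, in1=0, in2=0:
  g4 stuck-at-1: g1=0, g2=1, g3=0, g4=1 [stuck-at-1], g5=1, g6=1, g7=1 → 1 — eliminated
  g1 stuck-at-0: g1=0 [stuck-at-0], g2=1, g3=0, g4=0, g5=0, g6=0, g7=1 → 1 — eliminated
  g7 stuck-at-0: g1=0, g2=1, g3=0, g4=0, g5=0, g6=0, g7=0 [stuck-at-0] → 0 — matches
  g3 stuck-at-1: g1=0, g2=1, g3=1 [stuck-at-1], g4=1, g5=1, g6=1, g7=1 → 1 — eliminated
Only g7 stuck-at-0 reproduces the observed 0.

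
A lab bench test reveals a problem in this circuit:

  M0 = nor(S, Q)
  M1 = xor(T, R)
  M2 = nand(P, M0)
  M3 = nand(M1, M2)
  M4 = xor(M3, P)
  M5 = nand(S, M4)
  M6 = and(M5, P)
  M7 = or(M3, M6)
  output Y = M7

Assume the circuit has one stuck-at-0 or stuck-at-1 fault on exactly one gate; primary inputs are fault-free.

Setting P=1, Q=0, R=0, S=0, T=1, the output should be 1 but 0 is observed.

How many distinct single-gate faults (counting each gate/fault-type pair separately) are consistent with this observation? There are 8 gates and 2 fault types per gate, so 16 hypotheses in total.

Fault-free: M0=1, M1=1, M2=0, M3=1, M4=0, M5=1, M6=1, M7=1 → 1. Observed 0.
  M0: none of the 2 fault types match ✗
  M1: none of the 2 fault types match ✗
  M2: none of the 2 fault types match ✗
  M3: none of the 2 fault types match ✗
  M4: none of the 2 fault types match ✗
  M5: none of the 2 fault types match ✗
  M6: none of the 2 fault types match ✗
  M7: stuck-at-0 ✓; others ✗
Consistent faults: {M7 stuck-at-0} — 1 in all.

1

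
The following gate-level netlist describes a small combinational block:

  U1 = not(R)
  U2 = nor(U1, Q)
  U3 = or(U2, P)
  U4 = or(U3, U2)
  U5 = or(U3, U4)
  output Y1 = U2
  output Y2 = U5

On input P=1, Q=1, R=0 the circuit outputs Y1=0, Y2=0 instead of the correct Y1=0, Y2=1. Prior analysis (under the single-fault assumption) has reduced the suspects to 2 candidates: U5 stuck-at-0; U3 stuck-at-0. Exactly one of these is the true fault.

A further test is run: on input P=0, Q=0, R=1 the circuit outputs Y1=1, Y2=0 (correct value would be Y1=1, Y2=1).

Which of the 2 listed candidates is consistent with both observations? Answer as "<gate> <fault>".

U5 stuck-at-0

Evaluate each candidate on input P=0, Q=0, R=1:
  U5 stuck-at-0: U1=0, U2=1, U3=1, U4=1, U5=0 [stuck-at-0] → Y1=1, Y2=0 — matches
  U3 stuck-at-0: U1=0, U2=1, U3=0 [stuck-at-0], U4=1, U5=1 → Y1=1, Y2=1 — eliminated
Only U5 stuck-at-0 reproduces the observed Y1=1, Y2=0.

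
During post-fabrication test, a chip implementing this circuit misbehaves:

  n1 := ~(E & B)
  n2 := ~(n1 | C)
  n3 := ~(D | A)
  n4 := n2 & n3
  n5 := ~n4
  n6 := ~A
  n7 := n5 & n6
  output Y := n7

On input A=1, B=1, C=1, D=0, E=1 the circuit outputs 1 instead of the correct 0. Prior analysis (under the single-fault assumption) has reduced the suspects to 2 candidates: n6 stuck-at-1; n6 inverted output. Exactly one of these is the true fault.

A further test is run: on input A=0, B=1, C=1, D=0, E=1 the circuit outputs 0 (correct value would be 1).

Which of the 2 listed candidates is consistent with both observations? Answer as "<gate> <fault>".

n6 inverted output

Evaluate each candidate on input A=0, B=1, C=1, D=0, E=1:
  n6 stuck-at-1: n1=0, n2=0, n3=1, n4=0, n5=1, n6=1 [stuck-at-1], n7=1 → 1 — eliminated
  n6 inverted output: n1=0, n2=0, n3=1, n4=0, n5=1, n6=0 [inverted output], n7=0 → 0 — matches
Only n6 inverted output reproduces the observed 0.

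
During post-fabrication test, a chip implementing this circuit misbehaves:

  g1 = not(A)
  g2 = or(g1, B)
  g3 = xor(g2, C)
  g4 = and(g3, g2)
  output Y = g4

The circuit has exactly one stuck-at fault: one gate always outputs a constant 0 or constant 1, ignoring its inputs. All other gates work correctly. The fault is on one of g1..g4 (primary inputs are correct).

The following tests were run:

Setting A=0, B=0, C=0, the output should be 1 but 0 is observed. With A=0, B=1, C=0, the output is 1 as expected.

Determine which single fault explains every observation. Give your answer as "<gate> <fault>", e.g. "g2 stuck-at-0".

g1 stuck-at-0

Fault-free values for test 1 (A=0, B=0, C=0): g1=1, g2=1, g3=1, g4=1, giving Y=1. Observed 0.
Test 1: faults giving observed 0 are {g1 stuck-at-0, g2 stuck-at-0, g3 stuck-at-0, g4 stuck-at-0}.
Test 2 (A=0, B=1, C=0): fault-free g1=1, g2=1, g3=1, g4=1 → 1; observed 1. Eliminates g2 stuck-at-0, g3 stuck-at-0, g4 stuck-at-0.
Only g1 stuck-at-0 is consistent with every test.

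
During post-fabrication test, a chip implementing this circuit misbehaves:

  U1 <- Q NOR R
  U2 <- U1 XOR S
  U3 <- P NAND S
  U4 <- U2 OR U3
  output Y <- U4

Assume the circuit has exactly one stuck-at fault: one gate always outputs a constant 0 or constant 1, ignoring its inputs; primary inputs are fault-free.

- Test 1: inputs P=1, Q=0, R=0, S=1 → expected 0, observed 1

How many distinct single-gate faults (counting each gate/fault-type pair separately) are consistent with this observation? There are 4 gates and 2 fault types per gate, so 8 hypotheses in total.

Fault-free: U1=1, U2=0, U3=0, U4=0 → 0. Observed 1.
  U1 stuck-at-0: output 1 ✓
  U1 stuck-at-1: output 0 ✗
  U2 stuck-at-0: output 0 ✗
  U2 stuck-at-1: output 1 ✓
  U3 stuck-at-0: output 0 ✗
  U3 stuck-at-1: output 1 ✓
  U4 stuck-at-0: output 0 ✗
  U4 stuck-at-1: output 1 ✓
Consistent faults: {U1 stuck-at-0, U2 stuck-at-1, U3 stuck-at-1, U4 stuck-at-1} — 4 in all.

4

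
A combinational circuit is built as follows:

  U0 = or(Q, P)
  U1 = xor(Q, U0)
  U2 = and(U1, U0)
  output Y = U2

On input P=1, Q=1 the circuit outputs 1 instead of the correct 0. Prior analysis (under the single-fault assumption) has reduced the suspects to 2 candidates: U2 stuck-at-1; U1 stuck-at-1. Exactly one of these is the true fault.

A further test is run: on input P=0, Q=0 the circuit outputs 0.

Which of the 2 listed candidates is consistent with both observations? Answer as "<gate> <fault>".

U1 stuck-at-1

Evaluate each candidate on input P=0, Q=0:
  U2 stuck-at-1: U0=0, U1=0, U2=1 [stuck-at-1] → 1 — eliminated
  U1 stuck-at-1: U0=0, U1=1 [stuck-at-1], U2=0 → 0 — matches
Only U1 stuck-at-1 reproduces the observed 0.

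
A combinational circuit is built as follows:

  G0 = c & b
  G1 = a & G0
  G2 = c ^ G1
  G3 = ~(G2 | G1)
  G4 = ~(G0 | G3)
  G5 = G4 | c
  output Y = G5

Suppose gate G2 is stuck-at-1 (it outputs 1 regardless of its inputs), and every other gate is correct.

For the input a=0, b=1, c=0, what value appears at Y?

Propagate with G2 forced: G0=0, G1=0, G2=1 [stuck-at-1], G3=0, G4=1, G5=1.
So Y = 1. (Without the fault it would be 0.)

1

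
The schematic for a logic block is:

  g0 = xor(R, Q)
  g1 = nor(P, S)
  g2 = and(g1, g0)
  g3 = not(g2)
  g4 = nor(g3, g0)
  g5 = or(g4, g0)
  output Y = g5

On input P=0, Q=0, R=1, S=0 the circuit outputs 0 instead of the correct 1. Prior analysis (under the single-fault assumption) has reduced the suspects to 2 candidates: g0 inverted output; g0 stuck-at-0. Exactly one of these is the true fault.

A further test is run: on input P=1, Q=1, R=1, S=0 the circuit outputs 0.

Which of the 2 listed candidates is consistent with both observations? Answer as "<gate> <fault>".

g0 stuck-at-0

Evaluate each candidate on input P=1, Q=1, R=1, S=0:
  g0 inverted output: g0=1 [inverted output], g1=0, g2=0, g3=1, g4=0, g5=1 → 1 — eliminated
  g0 stuck-at-0: g0=0 [stuck-at-0], g1=0, g2=0, g3=1, g4=0, g5=0 → 0 — matches
Only g0 stuck-at-0 reproduces the observed 0.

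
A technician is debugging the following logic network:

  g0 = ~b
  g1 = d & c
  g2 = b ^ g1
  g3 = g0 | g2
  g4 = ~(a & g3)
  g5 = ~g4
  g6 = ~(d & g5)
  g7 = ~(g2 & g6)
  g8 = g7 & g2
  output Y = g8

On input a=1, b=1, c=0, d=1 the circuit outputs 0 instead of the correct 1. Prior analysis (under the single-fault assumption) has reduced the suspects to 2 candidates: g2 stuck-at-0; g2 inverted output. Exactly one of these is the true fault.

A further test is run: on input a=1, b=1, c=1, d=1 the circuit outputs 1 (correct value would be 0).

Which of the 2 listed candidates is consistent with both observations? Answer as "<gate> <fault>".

Evaluate each candidate on input a=1, b=1, c=1, d=1:
  g2 stuck-at-0: g0=0, g1=1, g2=0 [stuck-at-0], g3=0, g4=1, g5=0, g6=1, g7=1, g8=0 → 0 — eliminated
  g2 inverted output: g0=0, g1=1, g2=1 [inverted output], g3=1, g4=0, g5=1, g6=0, g7=1, g8=1 → 1 — matches
Only g2 inverted output reproduces the observed 1.

g2 inverted output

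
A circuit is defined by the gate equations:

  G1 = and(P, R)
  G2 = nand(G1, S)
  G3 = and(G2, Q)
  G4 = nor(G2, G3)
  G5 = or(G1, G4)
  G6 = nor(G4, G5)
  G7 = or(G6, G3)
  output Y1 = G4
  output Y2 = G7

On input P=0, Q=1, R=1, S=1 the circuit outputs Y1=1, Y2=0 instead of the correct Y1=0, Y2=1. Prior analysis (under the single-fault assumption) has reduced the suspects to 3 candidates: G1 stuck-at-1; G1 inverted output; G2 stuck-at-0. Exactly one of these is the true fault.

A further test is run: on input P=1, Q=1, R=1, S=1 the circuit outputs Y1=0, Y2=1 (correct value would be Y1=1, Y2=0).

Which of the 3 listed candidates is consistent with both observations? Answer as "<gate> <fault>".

Evaluate each candidate on input P=1, Q=1, R=1, S=1:
  G1 stuck-at-1: G1=1 [stuck-at-1], G2=0, G3=0, G4=1, G5=1, G6=0, G7=0 → Y1=1, Y2=0 — eliminated
  G1 inverted output: G1=0 [inverted output], G2=1, G3=1, G4=0, G5=0, G6=1, G7=1 → Y1=0, Y2=1 — matches
  G2 stuck-at-0: G1=1, G2=0 [stuck-at-0], G3=0, G4=1, G5=1, G6=0, G7=0 → Y1=1, Y2=0 — eliminated
Only G1 inverted output reproduces the observed Y1=0, Y2=1.

G1 inverted output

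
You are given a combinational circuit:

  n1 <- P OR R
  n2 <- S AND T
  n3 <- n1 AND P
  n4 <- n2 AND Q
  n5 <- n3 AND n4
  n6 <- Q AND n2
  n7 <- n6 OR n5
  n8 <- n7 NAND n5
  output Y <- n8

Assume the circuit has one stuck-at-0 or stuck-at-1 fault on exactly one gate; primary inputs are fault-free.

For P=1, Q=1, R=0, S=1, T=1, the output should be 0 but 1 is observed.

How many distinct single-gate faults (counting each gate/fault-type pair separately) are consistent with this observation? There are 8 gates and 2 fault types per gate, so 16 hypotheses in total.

Fault-free: n1=1, n2=1, n3=1, n4=1, n5=1, n6=1, n7=1, n8=0 → 0. Observed 1.
  n1: stuck-at-0 ✓; others ✗
  n2: stuck-at-0 ✓; others ✗
  n3: stuck-at-0 ✓; others ✗
  n4: stuck-at-0 ✓; others ✗
  n5: stuck-at-0 ✓; others ✗
  n6: none of the 2 fault types match ✗
  n7: stuck-at-0 ✓; others ✗
  n8: stuck-at-1 ✓; others ✗
Consistent faults: {n1 stuck-at-0, n2 stuck-at-0, n3 stuck-at-0, n4 stuck-at-0, n5 stuck-at-0, n7 stuck-at-0, n8 stuck-at-1} — 7 in all.

7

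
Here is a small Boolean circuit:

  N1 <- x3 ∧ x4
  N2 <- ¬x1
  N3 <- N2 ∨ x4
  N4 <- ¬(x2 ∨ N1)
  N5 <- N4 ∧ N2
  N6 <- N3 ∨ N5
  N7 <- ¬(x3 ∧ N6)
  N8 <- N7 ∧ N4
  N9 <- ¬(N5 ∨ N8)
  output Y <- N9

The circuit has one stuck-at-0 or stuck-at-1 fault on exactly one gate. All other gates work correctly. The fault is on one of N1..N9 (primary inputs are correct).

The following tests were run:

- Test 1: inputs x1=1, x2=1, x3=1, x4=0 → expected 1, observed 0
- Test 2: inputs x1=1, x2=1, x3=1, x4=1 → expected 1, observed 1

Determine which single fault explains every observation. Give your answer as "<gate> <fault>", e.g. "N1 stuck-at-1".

Fault-free values for test 1 (x1=1, x2=1, x3=1, x4=0): N1=0, N2=0, N3=0, N4=0, N5=0, N6=0, N7=1, N8=0, N9=1, giving Y=1. Observed 0.
Test 1: faults giving observed 0 are {N4 stuck-at-1, N5 stuck-at-1, N8 stuck-at-1, N9 stuck-at-0}.
Test 2 (x1=1, x2=1, x3=1, x4=1): fault-free N1=1, N2=0, N3=1, N4=0, N5=0, N6=1, N7=0, N8=0, N9=1 → 1; observed 1. Eliminates N5 stuck-at-1, N8 stuck-at-1, N9 stuck-at-0.
Only N4 stuck-at-1 is consistent with every test.

N4 stuck-at-1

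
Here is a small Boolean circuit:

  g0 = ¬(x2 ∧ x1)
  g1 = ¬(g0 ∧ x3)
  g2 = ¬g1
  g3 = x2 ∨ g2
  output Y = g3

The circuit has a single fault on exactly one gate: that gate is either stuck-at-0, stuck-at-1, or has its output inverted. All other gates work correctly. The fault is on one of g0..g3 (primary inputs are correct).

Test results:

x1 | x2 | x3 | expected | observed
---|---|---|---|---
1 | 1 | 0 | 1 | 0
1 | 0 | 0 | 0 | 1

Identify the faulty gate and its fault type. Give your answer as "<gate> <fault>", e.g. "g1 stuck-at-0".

Fault-free values for test 1 (x1=1, x2=1, x3=0): g0=0, g1=1, g2=0, g3=1, giving Y=1. Observed 0.
Test 1: faults giving observed 0 are {g3 stuck-at-0, g3 inverted output}.
Test 2 (x1=1, x2=0, x3=0): fault-free g0=1, g1=1, g2=0, g3=0 → 0; observed 1. Eliminates g3 stuck-at-0.
Only g3 inverted output is consistent with every test.

g3 inverted output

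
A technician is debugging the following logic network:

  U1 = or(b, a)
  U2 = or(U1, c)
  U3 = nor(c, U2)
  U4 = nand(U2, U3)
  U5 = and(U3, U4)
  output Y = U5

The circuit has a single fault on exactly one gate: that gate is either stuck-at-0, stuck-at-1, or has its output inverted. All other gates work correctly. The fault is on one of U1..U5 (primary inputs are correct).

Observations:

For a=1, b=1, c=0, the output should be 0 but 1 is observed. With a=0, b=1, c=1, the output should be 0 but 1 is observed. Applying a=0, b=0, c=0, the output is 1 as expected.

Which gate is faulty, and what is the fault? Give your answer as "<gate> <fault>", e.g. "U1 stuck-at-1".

Fault-free values for test 1 (a=1, b=1, c=0): U1=1, U2=1, U3=0, U4=1, U5=0, giving Y=0. Observed 1.
Test 1: faults giving observed 1 are {U1 stuck-at-0, U1 inverted output, U2 stuck-at-0, U2 inverted output, U5 stuck-at-1, U5 inverted output}.
Test 2 (a=0, b=1, c=1): fault-free U1=1, U2=1, U3=0, U4=1, U5=0 → 0; observed 1. Eliminates U1 stuck-at-0, U1 inverted output, U2 stuck-at-0, U2 inverted output.
Test 3 (a=0, b=0, c=0): fault-free U1=0, U2=0, U3=1, U4=1, U5=1 → 1; observed 1. Eliminates U5 inverted output.
Only U5 stuck-at-1 is consistent with every test.

U5 stuck-at-1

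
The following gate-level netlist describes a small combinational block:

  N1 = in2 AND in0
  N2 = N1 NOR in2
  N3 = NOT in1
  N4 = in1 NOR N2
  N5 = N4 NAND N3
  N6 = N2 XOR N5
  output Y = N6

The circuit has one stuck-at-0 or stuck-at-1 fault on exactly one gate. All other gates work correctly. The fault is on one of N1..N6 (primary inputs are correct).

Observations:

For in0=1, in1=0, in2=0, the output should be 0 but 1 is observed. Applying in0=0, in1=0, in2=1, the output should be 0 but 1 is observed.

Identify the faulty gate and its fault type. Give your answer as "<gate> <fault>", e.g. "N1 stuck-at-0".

N6 stuck-at-1

Fault-free values for test 1 (in0=1, in1=0, in2=0): N1=0, N2=1, N3=1, N4=0, N5=1, N6=0, giving Y=0. Observed 1.
Test 1: faults giving observed 1 are {N4 stuck-at-1, N5 stuck-at-0, N6 stuck-at-1}.
Test 2 (in0=0, in1=0, in2=1): fault-free N1=0, N2=0, N3=1, N4=1, N5=0, N6=0 → 0; observed 1. Eliminates N4 stuck-at-1, N5 stuck-at-0.
Only N6 stuck-at-1 is consistent with every test.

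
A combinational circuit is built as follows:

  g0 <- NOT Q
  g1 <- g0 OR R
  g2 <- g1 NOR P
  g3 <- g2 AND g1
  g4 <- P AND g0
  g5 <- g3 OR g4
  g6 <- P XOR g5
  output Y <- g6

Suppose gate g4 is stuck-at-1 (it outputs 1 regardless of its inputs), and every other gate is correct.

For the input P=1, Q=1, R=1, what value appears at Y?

Propagate with g4 forced: g0=0, g1=1, g2=0, g3=0, g4=1 [stuck-at-1], g5=1, g6=0.
So Y = 0. (Without the fault it would be 1.)

0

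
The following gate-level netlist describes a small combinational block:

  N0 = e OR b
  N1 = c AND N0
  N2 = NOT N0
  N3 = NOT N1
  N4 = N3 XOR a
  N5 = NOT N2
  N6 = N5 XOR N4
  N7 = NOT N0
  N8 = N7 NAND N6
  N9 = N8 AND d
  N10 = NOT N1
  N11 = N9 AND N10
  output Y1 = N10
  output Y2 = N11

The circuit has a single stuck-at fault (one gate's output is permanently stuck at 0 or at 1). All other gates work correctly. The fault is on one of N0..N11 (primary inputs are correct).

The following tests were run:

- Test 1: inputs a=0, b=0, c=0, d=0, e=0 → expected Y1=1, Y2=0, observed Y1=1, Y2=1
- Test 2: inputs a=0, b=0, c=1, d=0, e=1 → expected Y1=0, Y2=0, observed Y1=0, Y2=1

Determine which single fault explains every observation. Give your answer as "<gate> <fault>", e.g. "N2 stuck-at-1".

N11 stuck-at-1

Fault-free values for test 1 (a=0, b=0, c=0, d=0, e=0): N0=0, N1=0, N2=1, N3=1, N4=1, N5=0, N6=1, N7=1, N8=0, N9=0, N10=1, N11=0, giving Y1=1, Y2=0. Observed Y1=1, Y2=1.
Test 1: faults giving observed Y1=1, Y2=1 are {N9 stuck-at-1, N11 stuck-at-1}.
Test 2 (a=0, b=0, c=1, d=0, e=1): fault-free N0=1, N1=1, N2=0, N3=0, N4=0, N5=1, N6=1, N7=0, N8=1, N9=0, N10=0, N11=0 → Y1=0, Y2=0; observed Y1=0, Y2=1. Eliminates N9 stuck-at-1.
Only N11 stuck-at-1 is consistent with every test.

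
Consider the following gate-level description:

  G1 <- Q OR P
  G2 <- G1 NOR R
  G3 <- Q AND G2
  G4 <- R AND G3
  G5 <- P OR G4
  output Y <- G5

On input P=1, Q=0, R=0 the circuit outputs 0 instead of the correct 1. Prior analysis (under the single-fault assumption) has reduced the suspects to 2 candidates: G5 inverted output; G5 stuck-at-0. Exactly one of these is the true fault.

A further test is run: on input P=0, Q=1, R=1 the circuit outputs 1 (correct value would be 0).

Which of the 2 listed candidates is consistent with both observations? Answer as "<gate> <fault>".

Evaluate each candidate on input P=0, Q=1, R=1:
  G5 inverted output: G1=1, G2=0, G3=0, G4=0, G5=1 [inverted output] → 1 — matches
  G5 stuck-at-0: G1=1, G2=0, G3=0, G4=0, G5=0 [stuck-at-0] → 0 — eliminated
Only G5 inverted output reproduces the observed 1.

G5 inverted output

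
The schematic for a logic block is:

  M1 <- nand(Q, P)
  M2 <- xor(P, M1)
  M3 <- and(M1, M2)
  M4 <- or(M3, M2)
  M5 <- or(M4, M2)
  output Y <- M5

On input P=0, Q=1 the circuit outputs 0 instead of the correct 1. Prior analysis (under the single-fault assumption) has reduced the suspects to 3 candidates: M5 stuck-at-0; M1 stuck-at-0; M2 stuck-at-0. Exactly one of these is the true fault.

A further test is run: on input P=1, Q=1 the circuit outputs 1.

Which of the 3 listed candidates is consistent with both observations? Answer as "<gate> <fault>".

Evaluate each candidate on input P=1, Q=1:
  M5 stuck-at-0: M1=0, M2=1, M3=0, M4=1, M5=0 [stuck-at-0] → 0 — eliminated
  M1 stuck-at-0: M1=0 [stuck-at-0], M2=1, M3=0, M4=1, M5=1 → 1 — matches
  M2 stuck-at-0: M1=0, M2=0 [stuck-at-0], M3=0, M4=0, M5=0 → 0 — eliminated
Only M1 stuck-at-0 reproduces the observed 1.

M1 stuck-at-0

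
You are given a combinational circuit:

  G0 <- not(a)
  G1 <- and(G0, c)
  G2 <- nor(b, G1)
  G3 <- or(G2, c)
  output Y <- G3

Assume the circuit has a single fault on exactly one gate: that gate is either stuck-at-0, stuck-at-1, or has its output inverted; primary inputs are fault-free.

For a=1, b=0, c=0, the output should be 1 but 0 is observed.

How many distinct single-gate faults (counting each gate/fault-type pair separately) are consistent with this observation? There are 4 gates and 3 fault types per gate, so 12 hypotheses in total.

6

Fault-free: G0=0, G1=0, G2=1, G3=1 → 1. Observed 0.
  G0 stuck-at-0: output 1 ✗
  G0 stuck-at-1: output 1 ✗
  G0 inverted output: output 1 ✗
  G1 stuck-at-0: output 1 ✗
  G1 stuck-at-1: output 0 ✓
  G1 inverted output: output 0 ✓
  G2 stuck-at-0: output 0 ✓
  G2 stuck-at-1: output 1 ✗
  G2 inverted output: output 0 ✓
  G3 stuck-at-0: output 0 ✓
  G3 stuck-at-1: output 1 ✗
  G3 inverted output: output 0 ✓
Consistent faults: {G1 stuck-at-1, G1 inverted output, G2 stuck-at-0, G2 inverted output, G3 stuck-at-0, G3 inverted output} — 6 in all.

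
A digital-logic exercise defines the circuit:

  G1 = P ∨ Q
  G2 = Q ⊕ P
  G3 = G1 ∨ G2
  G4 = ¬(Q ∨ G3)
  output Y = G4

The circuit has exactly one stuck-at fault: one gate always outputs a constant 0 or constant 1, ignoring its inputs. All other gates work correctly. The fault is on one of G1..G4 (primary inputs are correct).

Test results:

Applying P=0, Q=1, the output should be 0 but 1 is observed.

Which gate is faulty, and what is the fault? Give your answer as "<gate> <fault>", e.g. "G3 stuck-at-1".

Fault-free values for test 1 (P=0, Q=1): G1=1, G2=1, G3=1, G4=0, giving Y=0. Observed 1.
Test 1: faults giving observed 1 are {G4 stuck-at-1}.
Only G4 stuck-at-1 is consistent with every test.

G4 stuck-at-1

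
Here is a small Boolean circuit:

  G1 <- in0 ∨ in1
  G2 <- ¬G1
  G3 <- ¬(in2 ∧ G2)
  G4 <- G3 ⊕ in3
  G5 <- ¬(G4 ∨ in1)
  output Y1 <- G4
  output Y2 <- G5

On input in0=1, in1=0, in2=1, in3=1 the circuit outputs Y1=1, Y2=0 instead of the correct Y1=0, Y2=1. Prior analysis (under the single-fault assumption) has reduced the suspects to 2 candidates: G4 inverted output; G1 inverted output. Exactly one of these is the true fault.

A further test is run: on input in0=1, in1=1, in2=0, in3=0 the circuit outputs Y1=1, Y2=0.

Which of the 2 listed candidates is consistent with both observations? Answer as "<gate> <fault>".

G1 inverted output

Evaluate each candidate on input in0=1, in1=1, in2=0, in3=0:
  G4 inverted output: G1=1, G2=0, G3=1, G4=0 [inverted output], G5=0 → Y1=0, Y2=0 — eliminated
  G1 inverted output: G1=0 [inverted output], G2=1, G3=1, G4=1, G5=0 → Y1=1, Y2=0 — matches
Only G1 inverted output reproduces the observed Y1=1, Y2=0.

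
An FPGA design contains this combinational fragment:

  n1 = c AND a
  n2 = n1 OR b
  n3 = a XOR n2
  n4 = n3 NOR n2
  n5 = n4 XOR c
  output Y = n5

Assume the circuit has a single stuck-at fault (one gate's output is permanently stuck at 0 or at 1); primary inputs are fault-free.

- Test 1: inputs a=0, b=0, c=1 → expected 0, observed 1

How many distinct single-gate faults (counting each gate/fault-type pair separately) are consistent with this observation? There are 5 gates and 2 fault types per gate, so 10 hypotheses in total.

Fault-free: n1=0, n2=0, n3=0, n4=1, n5=0 → 0. Observed 1.
  n1 stuck-at-0: output 0 ✗
  n1 stuck-at-1: output 1 ✓
  n2 stuck-at-0: output 0 ✗
  n2 stuck-at-1: output 1 ✓
  n3 stuck-at-0: output 0 ✗
  n3 stuck-at-1: output 1 ✓
  n4 stuck-at-0: output 1 ✓
  n4 stuck-at-1: output 0 ✗
  n5 stuck-at-0: output 0 ✗
  n5 stuck-at-1: output 1 ✓
Consistent faults: {n1 stuck-at-1, n2 stuck-at-1, n3 stuck-at-1, n4 stuck-at-0, n5 stuck-at-1} — 5 in all.

5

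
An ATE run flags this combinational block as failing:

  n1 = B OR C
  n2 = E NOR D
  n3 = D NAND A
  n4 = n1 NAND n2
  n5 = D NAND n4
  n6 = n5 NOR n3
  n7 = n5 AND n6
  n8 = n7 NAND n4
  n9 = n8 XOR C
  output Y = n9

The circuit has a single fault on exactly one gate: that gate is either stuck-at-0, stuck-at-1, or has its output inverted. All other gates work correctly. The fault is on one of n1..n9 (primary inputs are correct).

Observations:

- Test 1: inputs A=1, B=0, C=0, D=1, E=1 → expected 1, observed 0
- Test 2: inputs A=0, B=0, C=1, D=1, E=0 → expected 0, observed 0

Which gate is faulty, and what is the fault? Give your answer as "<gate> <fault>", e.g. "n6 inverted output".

n9 stuck-at-0

Fault-free values for test 1 (A=1, B=0, C=0, D=1, E=1): n1=0, n2=0, n3=0, n4=1, n5=0, n6=1, n7=0, n8=1, n9=1, giving Y=1. Observed 0.
Test 1: faults giving observed 0 are {n7 stuck-at-1, n7 inverted output, n8 stuck-at-0, n8 inverted output, n9 stuck-at-0, n9 inverted output}.
Test 2 (A=0, B=0, C=1, D=1, E=0): fault-free n1=1, n2=0, n3=1, n4=1, n5=0, n6=0, n7=0, n8=1, n9=0 → 0; observed 0. Eliminates n7 stuck-at-1, n7 inverted output, n8 stuck-at-0, n8 inverted output, n9 inverted output.
Only n9 stuck-at-0 is consistent with every test.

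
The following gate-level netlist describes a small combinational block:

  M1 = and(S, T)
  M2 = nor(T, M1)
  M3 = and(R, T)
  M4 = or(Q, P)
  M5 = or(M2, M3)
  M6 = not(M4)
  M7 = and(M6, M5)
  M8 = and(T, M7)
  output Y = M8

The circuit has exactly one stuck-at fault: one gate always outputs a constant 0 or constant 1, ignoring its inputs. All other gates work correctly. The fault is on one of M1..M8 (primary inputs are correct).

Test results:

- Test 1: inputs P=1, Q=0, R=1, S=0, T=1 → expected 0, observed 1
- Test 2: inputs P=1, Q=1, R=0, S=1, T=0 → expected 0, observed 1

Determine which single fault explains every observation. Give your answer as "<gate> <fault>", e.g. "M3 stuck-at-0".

Fault-free values for test 1 (P=1, Q=0, R=1, S=0, T=1): M1=0, M2=0, M3=1, M4=1, M5=1, M6=0, M7=0, M8=0, giving Y=0. Observed 1.
Test 1: faults giving observed 1 are {M4 stuck-at-0, M6 stuck-at-1, M7 stuck-at-1, M8 stuck-at-1}.
Test 2 (P=1, Q=1, R=0, S=1, T=0): fault-free M1=0, M2=1, M3=0, M4=1, M5=1, M6=0, M7=0, M8=0 → 0; observed 1. Eliminates M4 stuck-at-0, M6 stuck-at-1, M7 stuck-at-1.
Only M8 stuck-at-1 is consistent with every test.

M8 stuck-at-1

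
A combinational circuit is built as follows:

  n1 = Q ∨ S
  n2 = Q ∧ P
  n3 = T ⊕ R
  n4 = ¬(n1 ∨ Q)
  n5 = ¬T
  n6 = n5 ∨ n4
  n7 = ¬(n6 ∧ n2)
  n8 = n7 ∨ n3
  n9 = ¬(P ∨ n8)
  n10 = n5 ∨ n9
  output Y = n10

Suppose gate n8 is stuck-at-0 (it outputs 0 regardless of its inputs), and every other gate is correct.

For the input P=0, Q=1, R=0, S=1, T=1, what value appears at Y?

Propagate with n8 forced: n1=1, n2=0, n3=1, n4=0, n5=0, n6=0, n7=1, n8=0 [stuck-at-0], n9=1, n10=1.
So Y = 1. (Without the fault it would be 0.)

1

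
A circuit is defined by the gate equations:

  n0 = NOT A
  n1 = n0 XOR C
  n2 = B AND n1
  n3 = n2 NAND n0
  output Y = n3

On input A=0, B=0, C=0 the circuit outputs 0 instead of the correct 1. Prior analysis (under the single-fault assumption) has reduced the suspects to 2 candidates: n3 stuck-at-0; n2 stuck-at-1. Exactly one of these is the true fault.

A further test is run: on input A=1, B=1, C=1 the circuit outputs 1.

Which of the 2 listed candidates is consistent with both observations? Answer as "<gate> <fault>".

Evaluate each candidate on input A=1, B=1, C=1:
  n3 stuck-at-0: n0=0, n1=1, n2=1, n3=0 [stuck-at-0] → 0 — eliminated
  n2 stuck-at-1: n0=0, n1=1, n2=1 [stuck-at-1], n3=1 → 1 — matches
Only n2 stuck-at-1 reproduces the observed 1.

n2 stuck-at-1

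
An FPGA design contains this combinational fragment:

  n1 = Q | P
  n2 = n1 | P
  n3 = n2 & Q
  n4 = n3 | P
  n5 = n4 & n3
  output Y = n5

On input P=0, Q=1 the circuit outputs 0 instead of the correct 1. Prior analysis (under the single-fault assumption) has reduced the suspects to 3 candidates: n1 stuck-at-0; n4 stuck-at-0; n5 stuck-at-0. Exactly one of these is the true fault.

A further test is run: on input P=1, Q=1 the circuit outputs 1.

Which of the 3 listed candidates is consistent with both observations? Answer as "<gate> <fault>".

n1 stuck-at-0

Evaluate each candidate on input P=1, Q=1:
  n1 stuck-at-0: n1=0 [stuck-at-0], n2=1, n3=1, n4=1, n5=1 → 1 — matches
  n4 stuck-at-0: n1=1, n2=1, n3=1, n4=0 [stuck-at-0], n5=0 → 0 — eliminated
  n5 stuck-at-0: n1=1, n2=1, n3=1, n4=1, n5=0 [stuck-at-0] → 0 — eliminated
Only n1 stuck-at-0 reproduces the observed 1.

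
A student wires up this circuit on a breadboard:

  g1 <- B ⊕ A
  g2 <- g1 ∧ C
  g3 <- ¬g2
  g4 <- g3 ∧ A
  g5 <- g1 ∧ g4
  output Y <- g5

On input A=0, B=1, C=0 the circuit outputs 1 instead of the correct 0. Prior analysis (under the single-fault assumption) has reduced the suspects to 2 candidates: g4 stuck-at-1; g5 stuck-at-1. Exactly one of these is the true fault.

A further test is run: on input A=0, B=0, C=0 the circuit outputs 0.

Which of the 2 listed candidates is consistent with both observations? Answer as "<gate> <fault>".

Evaluate each candidate on input A=0, B=0, C=0:
  g4 stuck-at-1: g1=0, g2=0, g3=1, g4=1 [stuck-at-1], g5=0 → 0 — matches
  g5 stuck-at-1: g1=0, g2=0, g3=1, g4=0, g5=1 [stuck-at-1] → 1 — eliminated
Only g4 stuck-at-1 reproduces the observed 0.

g4 stuck-at-1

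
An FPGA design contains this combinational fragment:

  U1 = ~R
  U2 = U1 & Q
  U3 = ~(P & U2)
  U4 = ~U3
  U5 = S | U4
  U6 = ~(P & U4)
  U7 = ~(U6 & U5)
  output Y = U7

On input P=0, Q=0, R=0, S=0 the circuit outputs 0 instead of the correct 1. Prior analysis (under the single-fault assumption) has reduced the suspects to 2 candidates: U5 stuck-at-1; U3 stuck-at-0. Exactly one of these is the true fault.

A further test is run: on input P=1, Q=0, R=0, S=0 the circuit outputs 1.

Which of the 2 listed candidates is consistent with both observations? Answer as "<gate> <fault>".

U3 stuck-at-0

Evaluate each candidate on input P=1, Q=0, R=0, S=0:
  U5 stuck-at-1: U1=1, U2=0, U3=1, U4=0, U5=1 [stuck-at-1], U6=1, U7=0 → 0 — eliminated
  U3 stuck-at-0: U1=1, U2=0, U3=0 [stuck-at-0], U4=1, U5=1, U6=0, U7=1 → 1 — matches
Only U3 stuck-at-0 reproduces the observed 1.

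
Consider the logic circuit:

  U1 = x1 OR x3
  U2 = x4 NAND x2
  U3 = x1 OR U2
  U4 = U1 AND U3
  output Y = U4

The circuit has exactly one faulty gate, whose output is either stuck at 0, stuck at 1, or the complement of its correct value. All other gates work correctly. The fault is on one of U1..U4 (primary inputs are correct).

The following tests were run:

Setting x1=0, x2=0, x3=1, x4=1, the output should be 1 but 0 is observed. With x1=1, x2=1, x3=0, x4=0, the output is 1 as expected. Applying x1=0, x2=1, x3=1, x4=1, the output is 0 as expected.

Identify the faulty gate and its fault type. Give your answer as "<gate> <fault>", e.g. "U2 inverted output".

Fault-free values for test 1 (x1=0, x2=0, x3=1, x4=1): U1=1, U2=1, U3=1, U4=1, giving Y=1. Observed 0.
Test 1: faults giving observed 0 are {U1 stuck-at-0, U1 inverted output, U2 stuck-at-0, U2 inverted output, U3 stuck-at-0, U3 inverted output, U4 stuck-at-0, U4 inverted output}.
Test 2 (x1=1, x2=1, x3=0, x4=0): fault-free U1=1, U2=1, U3=1, U4=1 → 1; observed 1. Eliminates U1 stuck-at-0, U1 inverted output, U3 stuck-at-0, U3 inverted output, U4 stuck-at-0, U4 inverted output.
Test 3 (x1=0, x2=1, x3=1, x4=1): fault-free U1=1, U2=0, U3=0, U4=0 → 0; observed 0. Eliminates U2 inverted output.
Only U2 stuck-at-0 is consistent with every test.

U2 stuck-at-0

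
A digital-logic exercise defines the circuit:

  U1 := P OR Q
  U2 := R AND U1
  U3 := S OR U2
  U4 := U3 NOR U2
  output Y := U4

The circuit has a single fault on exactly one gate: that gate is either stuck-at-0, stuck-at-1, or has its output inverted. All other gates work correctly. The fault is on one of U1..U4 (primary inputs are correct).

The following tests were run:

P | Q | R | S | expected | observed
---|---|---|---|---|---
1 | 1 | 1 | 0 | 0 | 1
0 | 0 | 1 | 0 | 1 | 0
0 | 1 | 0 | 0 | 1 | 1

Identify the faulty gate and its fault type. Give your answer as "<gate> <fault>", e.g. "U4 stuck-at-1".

Fault-free values for test 1 (P=1, Q=1, R=1, S=0): U1=1, U2=1, U3=1, U4=0, giving Y=0. Observed 1.
Test 1: faults giving observed 1 are {U1 stuck-at-0, U1 inverted output, U2 stuck-at-0, U2 inverted output, U4 stuck-at-1, U4 inverted output}.
Test 2 (P=0, Q=0, R=1, S=0): fault-free U1=0, U2=0, U3=0, U4=1 → 1; observed 0. Eliminates U1 stuck-at-0, U2 stuck-at-0, U4 stuck-at-1.
Test 3 (P=0, Q=1, R=0, S=0): fault-free U1=1, U2=0, U3=0, U4=1 → 1; observed 1. Eliminates U2 inverted output, U4 inverted output.
Only U1 inverted output is consistent with every test.

U1 inverted output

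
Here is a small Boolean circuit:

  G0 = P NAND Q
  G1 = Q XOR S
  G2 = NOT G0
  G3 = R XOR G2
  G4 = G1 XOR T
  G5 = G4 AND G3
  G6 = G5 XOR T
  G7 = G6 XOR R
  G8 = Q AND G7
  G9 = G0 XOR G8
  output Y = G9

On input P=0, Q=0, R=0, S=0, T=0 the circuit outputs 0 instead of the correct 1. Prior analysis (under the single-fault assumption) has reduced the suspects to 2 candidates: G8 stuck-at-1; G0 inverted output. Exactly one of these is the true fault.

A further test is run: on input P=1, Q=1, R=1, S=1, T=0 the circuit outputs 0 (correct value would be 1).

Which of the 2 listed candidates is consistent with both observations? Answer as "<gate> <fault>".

Evaluate each candidate on input P=1, Q=1, R=1, S=1, T=0:
  G8 stuck-at-1: G0=0, G1=0, G2=1, G3=0, G4=0, G5=0, G6=0, G7=1, G8=1 [stuck-at-1], G9=1 → 1 — eliminated
  G0 inverted output: G0=1 [inverted output], G1=0, G2=0, G3=1, G4=0, G5=0, G6=0, G7=1, G8=1, G9=0 → 0 — matches
Only G0 inverted output reproduces the observed 0.

G0 inverted output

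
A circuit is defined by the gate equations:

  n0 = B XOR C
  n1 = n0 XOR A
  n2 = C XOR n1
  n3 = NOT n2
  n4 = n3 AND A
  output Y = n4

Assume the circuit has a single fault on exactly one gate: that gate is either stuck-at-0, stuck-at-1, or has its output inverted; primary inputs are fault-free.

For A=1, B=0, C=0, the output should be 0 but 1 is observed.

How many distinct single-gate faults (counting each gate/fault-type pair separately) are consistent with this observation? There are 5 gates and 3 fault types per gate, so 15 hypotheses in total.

Fault-free: n0=0, n1=1, n2=1, n3=0, n4=0 → 0. Observed 1.
  n0: stuck-at-1, inverted output ✓; others ✗
  n1: stuck-at-0, inverted output ✓; others ✗
  n2: stuck-at-0, inverted output ✓; others ✗
  n3: stuck-at-1, inverted output ✓; others ✗
  n4: stuck-at-1, inverted output ✓; others ✗
Consistent faults: {n0 stuck-at-1, n0 inverted output, n1 stuck-at-0, n1 inverted output, n2 stuck-at-0, n2 inverted output, n3 stuck-at-1, n3 inverted output, n4 stuck-at-1, n4 inverted output} — 10 in all.

10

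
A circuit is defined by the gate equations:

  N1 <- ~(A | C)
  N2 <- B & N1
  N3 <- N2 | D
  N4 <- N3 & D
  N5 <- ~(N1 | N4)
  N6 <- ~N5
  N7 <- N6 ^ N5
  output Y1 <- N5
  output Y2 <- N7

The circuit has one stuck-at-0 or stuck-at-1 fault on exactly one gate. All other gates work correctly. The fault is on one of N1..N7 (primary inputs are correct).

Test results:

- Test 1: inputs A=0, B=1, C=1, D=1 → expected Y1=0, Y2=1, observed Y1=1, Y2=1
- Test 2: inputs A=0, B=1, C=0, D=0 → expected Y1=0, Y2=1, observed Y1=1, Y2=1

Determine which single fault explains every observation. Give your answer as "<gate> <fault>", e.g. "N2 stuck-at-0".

Fault-free values for test 1 (A=0, B=1, C=1, D=1): N1=0, N2=0, N3=1, N4=1, N5=0, N6=1, N7=1, giving Y1=0, Y2=1. Observed Y1=1, Y2=1.
Test 1: faults giving observed Y1=1, Y2=1 are {N3 stuck-at-0, N4 stuck-at-0, N5 stuck-at-1}.
Test 2 (A=0, B=1, C=0, D=0): fault-free N1=1, N2=1, N3=1, N4=0, N5=0, N6=1, N7=1 → Y1=0, Y2=1; observed Y1=1, Y2=1. Eliminates N3 stuck-at-0, N4 stuck-at-0.
Only N5 stuck-at-1 is consistent with every test.

N5 stuck-at-1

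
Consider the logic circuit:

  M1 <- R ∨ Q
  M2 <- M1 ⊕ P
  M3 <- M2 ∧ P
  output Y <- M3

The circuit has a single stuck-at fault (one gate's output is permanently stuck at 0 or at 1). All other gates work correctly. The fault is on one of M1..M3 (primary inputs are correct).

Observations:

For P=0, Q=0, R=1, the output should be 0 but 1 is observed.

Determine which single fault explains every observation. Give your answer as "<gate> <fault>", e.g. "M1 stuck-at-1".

Fault-free values for test 1 (P=0, Q=0, R=1): M1=1, M2=1, M3=0, giving Y=0. Observed 1.
Test 1: faults giving observed 1 are {M3 stuck-at-1}.
Only M3 stuck-at-1 is consistent with every test.

M3 stuck-at-1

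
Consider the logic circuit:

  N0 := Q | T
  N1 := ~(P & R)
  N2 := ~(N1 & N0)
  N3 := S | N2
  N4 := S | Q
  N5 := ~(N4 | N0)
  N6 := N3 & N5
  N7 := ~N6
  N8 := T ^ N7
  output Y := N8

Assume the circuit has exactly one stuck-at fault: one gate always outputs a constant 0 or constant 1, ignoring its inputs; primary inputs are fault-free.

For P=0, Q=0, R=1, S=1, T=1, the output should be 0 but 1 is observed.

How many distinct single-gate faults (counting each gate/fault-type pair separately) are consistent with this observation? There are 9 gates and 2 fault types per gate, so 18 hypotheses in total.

4

Fault-free: N0=1, N1=1, N2=0, N3=1, N4=1, N5=0, N6=0, N7=1, N8=0 → 0. Observed 1.
  N0: none of the 2 fault types match ✗
  N1: none of the 2 fault types match ✗
  N2: none of the 2 fault types match ✗
  N3: none of the 2 fault types match ✗
  N4: none of the 2 fault types match ✗
  N5: stuck-at-1 ✓; others ✗
  N6: stuck-at-1 ✓; others ✗
  N7: stuck-at-0 ✓; others ✗
  N8: stuck-at-1 ✓; others ✗
Consistent faults: {N5 stuck-at-1, N6 stuck-at-1, N7 stuck-at-0, N8 stuck-at-1} — 4 in all.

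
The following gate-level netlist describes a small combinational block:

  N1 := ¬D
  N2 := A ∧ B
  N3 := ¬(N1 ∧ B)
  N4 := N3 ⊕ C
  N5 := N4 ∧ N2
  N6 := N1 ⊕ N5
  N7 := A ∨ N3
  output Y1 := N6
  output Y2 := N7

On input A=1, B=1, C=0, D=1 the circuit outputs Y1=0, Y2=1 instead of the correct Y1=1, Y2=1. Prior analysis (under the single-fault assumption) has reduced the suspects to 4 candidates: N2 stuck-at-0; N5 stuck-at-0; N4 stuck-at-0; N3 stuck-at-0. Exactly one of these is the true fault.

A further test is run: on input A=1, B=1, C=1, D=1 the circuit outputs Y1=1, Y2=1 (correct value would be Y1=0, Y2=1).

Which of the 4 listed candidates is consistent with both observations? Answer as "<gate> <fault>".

Evaluate each candidate on input A=1, B=1, C=1, D=1:
  N2 stuck-at-0: N1=0, N2=0 [stuck-at-0], N3=1, N4=0, N5=0, N6=0, N7=1 → Y1=0, Y2=1 — eliminated
  N5 stuck-at-0: N1=0, N2=1, N3=1, N4=0, N5=0 [stuck-at-0], N6=0, N7=1 → Y1=0, Y2=1 — eliminated
  N4 stuck-at-0: N1=0, N2=1, N3=1, N4=0 [stuck-at-0], N5=0, N6=0, N7=1 → Y1=0, Y2=1 — eliminated
  N3 stuck-at-0: N1=0, N2=1, N3=0 [stuck-at-0], N4=1, N5=1, N6=1, N7=1 → Y1=1, Y2=1 — matches
Only N3 stuck-at-0 reproduces the observed Y1=1, Y2=1.

N3 stuck-at-0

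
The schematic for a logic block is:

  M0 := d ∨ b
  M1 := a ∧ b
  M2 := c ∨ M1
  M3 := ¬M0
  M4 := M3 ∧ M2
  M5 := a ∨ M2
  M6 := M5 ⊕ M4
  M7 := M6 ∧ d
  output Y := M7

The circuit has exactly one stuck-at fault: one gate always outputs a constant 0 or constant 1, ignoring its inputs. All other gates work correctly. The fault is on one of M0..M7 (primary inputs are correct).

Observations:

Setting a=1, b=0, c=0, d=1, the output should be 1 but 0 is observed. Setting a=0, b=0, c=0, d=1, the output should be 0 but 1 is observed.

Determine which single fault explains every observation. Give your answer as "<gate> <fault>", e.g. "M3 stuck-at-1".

Fault-free values for test 1 (a=1, b=0, c=0, d=1): M0=1, M1=0, M2=0, M3=0, M4=0, M5=1, M6=1, M7=1, giving Y=1. Observed 0.
Test 1: faults giving observed 0 are {M4 stuck-at-1, M5 stuck-at-0, M6 stuck-at-0, M7 stuck-at-0}.
Test 2 (a=0, b=0, c=0, d=1): fault-free M0=1, M1=0, M2=0, M3=0, M4=0, M5=0, M6=0, M7=0 → 0; observed 1. Eliminates M5 stuck-at-0, M6 stuck-at-0, M7 stuck-at-0.
Only M4 stuck-at-1 is consistent with every test.

M4 stuck-at-1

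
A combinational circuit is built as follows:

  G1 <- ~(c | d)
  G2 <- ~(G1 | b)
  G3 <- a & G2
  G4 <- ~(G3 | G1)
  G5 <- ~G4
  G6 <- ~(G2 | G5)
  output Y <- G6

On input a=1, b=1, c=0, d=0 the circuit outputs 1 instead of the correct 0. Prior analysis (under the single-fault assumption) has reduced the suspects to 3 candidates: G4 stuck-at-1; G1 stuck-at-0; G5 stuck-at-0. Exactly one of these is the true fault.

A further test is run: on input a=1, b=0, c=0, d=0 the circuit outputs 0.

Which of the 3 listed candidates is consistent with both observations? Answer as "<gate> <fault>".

G1 stuck-at-0

Evaluate each candidate on input a=1, b=0, c=0, d=0:
  G4 stuck-at-1: G1=1, G2=0, G3=0, G4=1 [stuck-at-1], G5=0, G6=1 → 1 — eliminated
  G1 stuck-at-0: G1=0 [stuck-at-0], G2=1, G3=1, G4=0, G5=1, G6=0 → 0 — matches
  G5 stuck-at-0: G1=1, G2=0, G3=0, G4=0, G5=0 [stuck-at-0], G6=1 → 1 — eliminated
Only G1 stuck-at-0 reproduces the observed 0.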